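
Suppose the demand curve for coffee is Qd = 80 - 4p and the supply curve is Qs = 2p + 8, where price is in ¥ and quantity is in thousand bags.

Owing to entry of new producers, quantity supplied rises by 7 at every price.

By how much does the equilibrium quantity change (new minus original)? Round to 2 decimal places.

+4.67

Original equilibrium: 80 - 4p = 2p + 8 gives 72 = 6p, so p = 12 and Q = 32.
After the shift, demand is Qd = 80 - 4p and supply is Qs = 2p + 15.
Setting them equal: 80 - 4p = 2p + 15 → 65 = 6p, so p = 65/6 ≈ 10.8333 and Q = 110/3 ≈ 36.6667.
ΔQ = 36.6667 − 32 = +4.67.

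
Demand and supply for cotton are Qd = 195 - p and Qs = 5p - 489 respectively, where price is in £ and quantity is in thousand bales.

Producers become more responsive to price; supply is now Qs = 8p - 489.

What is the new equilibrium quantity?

119

Solve the original market: 195 - p = 5p - 489, hence p = 114 and Q = 81.
The shock moves the curves to Qd = 195 - p and Qs = 8p - 489.
Setting them equal: 195 - p = 8p - 489 → 684 = 9p, so p = 76 and Q = 119.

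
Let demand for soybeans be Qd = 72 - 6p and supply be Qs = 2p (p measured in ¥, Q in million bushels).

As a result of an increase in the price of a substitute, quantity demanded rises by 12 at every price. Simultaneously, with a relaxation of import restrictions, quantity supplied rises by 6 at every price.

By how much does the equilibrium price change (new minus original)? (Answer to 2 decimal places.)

Solve the original market: 72 - 6p = 2p, hence p = 9 and Q = 18.
With the change applied: demand Qd = 84 - 6p, supply Qs = 2p + 6.
Setting them equal: 84 - 6p = 2p + 6 → 78 = 8p, so p = 9.75 and Q = 25.5.
Δp = 9.75 − 9 = +0.75.

+0.75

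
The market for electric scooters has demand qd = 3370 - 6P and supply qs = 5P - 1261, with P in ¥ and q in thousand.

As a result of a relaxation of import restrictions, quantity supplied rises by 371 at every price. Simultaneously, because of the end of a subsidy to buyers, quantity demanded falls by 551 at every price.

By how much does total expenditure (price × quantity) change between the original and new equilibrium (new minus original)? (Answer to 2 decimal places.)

-86957.93

Before the shock: 3370 - 6P = 5P - 1261 ⇒ 4631 = 11P ⇒ P = 421, q = 844.
The shock moves the curves to qd = 2819 - 6P and qs = 5P - 890.
Setting them equal: 2819 - 6P = 5P - 890 → 3709 = 11P, so P = 3709/11 ≈ 337.1818 and q = 8755/11 ≈ 795.9091.
Expenditure moves from 421×844 = 355324 to 337.1818×795.9091 = 268366.0744; change = -86957.93.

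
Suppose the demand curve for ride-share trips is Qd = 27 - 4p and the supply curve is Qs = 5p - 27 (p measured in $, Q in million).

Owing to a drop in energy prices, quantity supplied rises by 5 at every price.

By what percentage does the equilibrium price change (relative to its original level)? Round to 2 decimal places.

Before the shock: 27 - 4p = 5p - 27 ⇒ 54 = 9p ⇒ p = 6, Q = 3.
The shock moves the curves to Qd = 27 - 4p and Qs = 5p - 22.
New equilibrium: 27 - 4p = 5p - 22 ⇒ 49 = 9p ⇒ p = 49/9 ≈ 5.4444, Q = 47/9 ≈ 5.2222.
%Δp = (5.4444 − 6) / 6 × 100 = -9.26%.

-9.26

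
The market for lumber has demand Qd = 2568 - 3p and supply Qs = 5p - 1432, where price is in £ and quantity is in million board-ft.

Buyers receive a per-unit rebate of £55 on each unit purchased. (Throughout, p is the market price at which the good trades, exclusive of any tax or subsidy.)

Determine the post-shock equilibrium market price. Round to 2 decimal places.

Initially, 2568 - 3p = 5p - 1432, so 4000 = 8p and p = 500, Q = 1068.
Since buyers' out-of-pocket price is the market price minus the rebate, the effective demand curve becomes Qd = 2733 - 3p.
Setting them equal: 2733 - 3p = 5p - 1432 → 4165 = 8p, so p = 520.625 and Q = 1171.125.

520.63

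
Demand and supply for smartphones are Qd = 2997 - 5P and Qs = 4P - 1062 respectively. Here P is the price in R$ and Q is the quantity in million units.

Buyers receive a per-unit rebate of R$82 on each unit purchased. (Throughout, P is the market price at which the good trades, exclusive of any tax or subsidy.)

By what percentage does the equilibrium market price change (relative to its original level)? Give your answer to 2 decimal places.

+10.10

Original equilibrium: 2997 - 5P = 4P - 1062 gives 4059 = 9P, so P = 451 and Q = 742.
Since buyers' out-of-pocket price is the market price minus the rebate, the effective demand curve becomes Qd = 3407 - 5P.
Clearing the new market: 3407 - 5P = 4P - 1062, so P = 4469/9 ≈ 496.5556 and Q = 8318/9 ≈ 924.2222.
%ΔP = (496.5556 − 451) / 451 × 100 = +10.10%.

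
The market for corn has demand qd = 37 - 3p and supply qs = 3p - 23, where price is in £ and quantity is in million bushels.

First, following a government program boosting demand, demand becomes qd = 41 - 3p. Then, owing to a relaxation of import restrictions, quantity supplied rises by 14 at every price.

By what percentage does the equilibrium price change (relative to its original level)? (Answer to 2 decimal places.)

Initially, 37 - 3p = 3p - 23, so 60 = 6p and p = 10, q = 7.
After the shift, demand is qd = 41 - 3p and supply is qs = 3p - 9.
Clearing the new market: 41 - 3p = 3p - 9, so p = 25/3 ≈ 8.3333 and q = 16.
%Δp = (8.3333 − 10) / 10 × 100 = -16.67%.

-16.67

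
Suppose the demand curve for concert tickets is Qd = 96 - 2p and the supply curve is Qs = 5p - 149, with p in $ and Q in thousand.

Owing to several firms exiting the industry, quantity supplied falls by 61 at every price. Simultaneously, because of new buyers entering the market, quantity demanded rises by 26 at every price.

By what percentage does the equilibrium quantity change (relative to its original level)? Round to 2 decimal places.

+4.40

Before the shock: 96 - 2p = 5p - 149 ⇒ 245 = 7p ⇒ p = 35, Q = 26.
The shock moves the curves to Qd = 122 - 2p and Qs = 5p - 210.
Setting them equal: 122 - 2p = 5p - 210 → 332 = 7p, so p = 332/7 ≈ 47.4286 and Q = 190/7 ≈ 27.1429.
%ΔQ = (27.1429 − 26) / 26 × 100 = +4.40%.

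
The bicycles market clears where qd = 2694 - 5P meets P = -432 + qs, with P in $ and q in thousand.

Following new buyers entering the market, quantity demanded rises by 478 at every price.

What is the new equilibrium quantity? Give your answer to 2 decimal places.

Initially, 2694 - 5P = P + 432, so 2262 = 6P and P = 377, q = 809.
The shock moves the curves to qd = 3172 - 5P and qs = P + 432.
Clearing the new market: 3172 - 5P = P + 432, so P = 1370/3 ≈ 456.6667 and q = 2666/3 ≈ 888.6667.

888.67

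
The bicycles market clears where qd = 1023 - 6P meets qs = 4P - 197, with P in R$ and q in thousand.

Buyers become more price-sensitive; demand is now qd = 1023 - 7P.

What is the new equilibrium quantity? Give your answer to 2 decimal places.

Before the shock: 1023 - 6P = 4P - 197 ⇒ 1220 = 10P ⇒ P = 122, q = 291.
With the change applied: demand qd = 1023 - 7P, supply qs = 4P - 197.
Setting them equal: 1023 - 7P = 4P - 197 → 1220 = 11P, so P = 1220/11 ≈ 110.9091 and q = 2713/11 ≈ 246.6364.

246.64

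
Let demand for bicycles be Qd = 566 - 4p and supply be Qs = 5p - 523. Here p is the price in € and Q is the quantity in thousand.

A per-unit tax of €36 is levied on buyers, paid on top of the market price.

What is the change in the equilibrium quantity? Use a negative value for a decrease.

-80

Solve the original market: 566 - 4p = 5p - 523, hence p = 121 and Q = 82.
Since buyers pay the price plus the tax, the effective demand curve becomes Qd = 422 - 4p.
Setting them equal: 422 - 4p = 5p - 523 → 945 = 9p, so p = 105 and Q = 2.
ΔQ = 2 − 82 = -80.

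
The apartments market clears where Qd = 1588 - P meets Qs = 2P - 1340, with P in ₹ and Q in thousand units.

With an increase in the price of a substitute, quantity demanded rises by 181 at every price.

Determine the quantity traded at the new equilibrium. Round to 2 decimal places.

732.67

Initially, 1588 - P = 2P - 1340, so 2928 = 3P and P = 976, Q = 612.
The shock moves the curves to Qd = 1769 - P and Qs = 2P - 1340.
Equate the new curves: 1769 - P = 2P - 1340, giving 3109 = 3P, P = 3109/3 ≈ 1036.3333, Q = 2198/3 ≈ 732.6667.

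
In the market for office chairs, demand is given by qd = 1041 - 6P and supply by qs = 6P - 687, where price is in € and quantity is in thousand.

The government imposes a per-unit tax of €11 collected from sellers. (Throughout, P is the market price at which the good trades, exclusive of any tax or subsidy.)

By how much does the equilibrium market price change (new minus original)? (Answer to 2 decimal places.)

+5.50

Before the shock: 1041 - 6P = 6P - 687 ⇒ 1728 = 12P ⇒ P = 144, q = 177.
Since sellers keep the price net of the tax, the effective supply curve becomes qs = 6P - 753.
Setting them equal: 1041 - 6P = 6P - 753 → 1794 = 12P, so P = 149.5 and q = 144.
ΔP = 149.5 − 144 = +5.50.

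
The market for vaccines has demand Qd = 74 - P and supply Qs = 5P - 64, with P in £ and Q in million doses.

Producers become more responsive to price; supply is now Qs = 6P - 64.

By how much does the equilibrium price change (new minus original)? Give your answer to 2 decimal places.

-3.29

Initially, 74 - P = 5P - 64, so 138 = 6P and P = 23, Q = 51.
The shock moves the curves to Qd = 74 - P and Qs = 6P - 64.
New equilibrium: 74 - P = 6P - 64 ⇒ 138 = 7P ⇒ P = 138/7 ≈ 19.7143, Q = 380/7 ≈ 54.2857.
ΔP = 19.7143 − 23 = -3.29.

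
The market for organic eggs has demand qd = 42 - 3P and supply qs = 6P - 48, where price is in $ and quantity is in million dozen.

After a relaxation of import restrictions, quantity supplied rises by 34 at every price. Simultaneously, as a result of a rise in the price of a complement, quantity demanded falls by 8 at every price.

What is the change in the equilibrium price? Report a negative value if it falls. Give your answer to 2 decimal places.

-4.67

Before the shock: 42 - 3P = 6P - 48 ⇒ 90 = 9P ⇒ P = 10, q = 12.
The shock moves the curves to qd = 34 - 3P and qs = 6P - 14.
New equilibrium: 34 - 3P = 6P - 14 ⇒ 48 = 9P ⇒ P = 16/3 ≈ 5.3333, q = 18.
ΔP = 5.3333 − 10 = -4.67.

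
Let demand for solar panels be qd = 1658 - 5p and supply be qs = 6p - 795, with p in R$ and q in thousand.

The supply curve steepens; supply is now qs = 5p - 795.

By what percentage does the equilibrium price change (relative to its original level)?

Original equilibrium: 1658 - 5p = 6p - 795 gives 2453 = 11p, so p = 223 and q = 543.
With the change applied: demand qd = 1658 - 5p, supply qs = 5p - 795.
Setting them equal: 1658 - 5p = 5p - 795 → 2453 = 10p, so p = 245.3 and q = 431.5.
%Δp = (245.3 − 223) / 223 × 100 = +10%.

+10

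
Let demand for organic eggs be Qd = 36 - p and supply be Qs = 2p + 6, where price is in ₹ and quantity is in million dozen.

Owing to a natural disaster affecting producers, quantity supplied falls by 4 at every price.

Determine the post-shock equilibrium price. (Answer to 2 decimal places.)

11.33

Initially, 36 - p = 2p + 6, so 30 = 3p and p = 10, Q = 26.
The shock moves the curves to Qd = 36 - p and Qs = 2p + 2.
New equilibrium: 36 - p = 2p + 2 ⇒ 34 = 3p ⇒ p = 34/3 ≈ 11.3333, Q = 74/3 ≈ 24.6667.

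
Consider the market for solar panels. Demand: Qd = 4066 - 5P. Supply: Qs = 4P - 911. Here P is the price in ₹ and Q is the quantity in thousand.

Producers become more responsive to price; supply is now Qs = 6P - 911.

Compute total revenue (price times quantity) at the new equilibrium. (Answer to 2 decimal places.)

816104.60

Before the shock: 4066 - 5P = 4P - 911 ⇒ 4977 = 9P ⇒ P = 553, Q = 1301.
The shock moves the curves to Qd = 4066 - 5P and Qs = 6P - 911.
Equate the new curves: 4066 - 5P = 6P - 911, giving 4977 = 11P, P = 4977/11 ≈ 452.4545, Q = 19841/11 ≈ 1803.7273.
New expenditure = 452.4545 × 1803.7273 = 816104.60.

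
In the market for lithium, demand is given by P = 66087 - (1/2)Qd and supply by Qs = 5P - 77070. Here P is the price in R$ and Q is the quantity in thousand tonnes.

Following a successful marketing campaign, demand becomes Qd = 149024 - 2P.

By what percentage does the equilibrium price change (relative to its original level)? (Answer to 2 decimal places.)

+8.05

Before the shock: 132174 - 2P = 5P - 77070 ⇒ 209244 = 7P ⇒ P = 29892, Q = 72390.
After the shift, demand is Qd = 149024 - 2P and supply is Qs = 5P - 77070.
Setting them equal: 149024 - 2P = 5P - 77070 → 226094 = 7P, so P = 226094/7 ≈ 32299.1429 and Q = 590980/7 ≈ 84425.7143.
%ΔP = (32299.1429 − 29892) / 29892 × 100 = +8.05%.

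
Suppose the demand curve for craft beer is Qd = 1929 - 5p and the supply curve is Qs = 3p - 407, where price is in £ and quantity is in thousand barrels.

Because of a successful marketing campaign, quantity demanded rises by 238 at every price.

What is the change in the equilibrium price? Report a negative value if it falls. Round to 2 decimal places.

+29.75

Before the shock: 1929 - 5p = 3p - 407 ⇒ 2336 = 8p ⇒ p = 292, Q = 469.
After the shift, demand is Qd = 2167 - 5p and supply is Qs = 3p - 407.
Clearing the new market: 2167 - 5p = 3p - 407, so p = 321.75 and Q = 558.25.
Δp = 321.75 − 292 = +29.75.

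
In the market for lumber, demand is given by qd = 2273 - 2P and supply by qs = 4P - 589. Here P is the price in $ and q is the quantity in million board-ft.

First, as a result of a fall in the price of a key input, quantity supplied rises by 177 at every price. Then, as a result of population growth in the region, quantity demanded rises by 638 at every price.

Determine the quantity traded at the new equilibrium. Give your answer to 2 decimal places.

Solve the original market: 2273 - 2P = 4P - 589, hence P = 477 and q = 1319.
The new curves are qd = 2911 - 2P (demand) and qs = 4P - 412 (supply).
Clearing the new market: 2911 - 2P = 4P - 412, so P = 3323/6 ≈ 553.8333 and q = 5410/3 ≈ 1803.3333.

1803.33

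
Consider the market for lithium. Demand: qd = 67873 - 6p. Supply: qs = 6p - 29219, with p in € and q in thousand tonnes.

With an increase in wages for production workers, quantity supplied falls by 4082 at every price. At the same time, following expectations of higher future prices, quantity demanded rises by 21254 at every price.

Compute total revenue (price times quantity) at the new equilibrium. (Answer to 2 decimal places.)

Initially, 67873 - 6p = 6p - 29219, so 97092 = 12p and p = 8091, q = 19327.
With the change applied: demand qd = 89127 - 6p, supply qs = 6p - 33301.
New equilibrium: 89127 - 6p = 6p - 33301 ⇒ 122428 = 12p ⇒ p = 30607/3 ≈ 10202.3333, q = 27913.
New expenditure = 10202.3333 × 27913 = 284777730.33.

284777730.33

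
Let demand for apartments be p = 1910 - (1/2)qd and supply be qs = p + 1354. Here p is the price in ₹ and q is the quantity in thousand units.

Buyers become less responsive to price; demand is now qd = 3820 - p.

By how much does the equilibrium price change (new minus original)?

+411

Original equilibrium: 3820 - 2p = p + 1354 gives 2466 = 3p, so p = 822 and q = 2176.
The shock moves the curves to qd = 3820 - p and qs = p + 1354.
Equate the new curves: 3820 - p = p + 1354, giving 2466 = 2p, p = 1233, q = 2587.
Δp = 1233 − 822 = +411.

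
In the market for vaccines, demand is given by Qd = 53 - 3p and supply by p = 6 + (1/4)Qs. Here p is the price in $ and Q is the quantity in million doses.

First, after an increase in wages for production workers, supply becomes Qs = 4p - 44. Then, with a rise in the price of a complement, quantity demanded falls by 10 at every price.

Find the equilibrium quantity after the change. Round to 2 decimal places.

Before the shock: 53 - 3p = 4p - 24 ⇒ 77 = 7p ⇒ p = 11, Q = 20.
After the shift, demand is Qd = 43 - 3p and supply is Qs = 4p - 44.
Clearing the new market: 43 - 3p = 4p - 44, so p = 87/7 ≈ 12.4286 and Q = 40/7 ≈ 5.7143.

5.71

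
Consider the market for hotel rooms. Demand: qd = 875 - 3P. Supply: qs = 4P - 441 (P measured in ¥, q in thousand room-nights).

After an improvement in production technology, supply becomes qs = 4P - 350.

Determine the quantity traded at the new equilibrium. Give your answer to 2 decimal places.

350.00

Solve the original market: 875 - 3P = 4P - 441, hence P = 188 and q = 311.
The shock moves the curves to qd = 875 - 3P and qs = 4P - 350.
Equate the new curves: 875 - 3P = 4P - 350, giving 1225 = 7P, P = 175, q = 350.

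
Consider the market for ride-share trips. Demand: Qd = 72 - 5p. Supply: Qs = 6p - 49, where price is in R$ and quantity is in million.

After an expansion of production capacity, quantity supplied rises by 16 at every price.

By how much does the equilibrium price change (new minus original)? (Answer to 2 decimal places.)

Original equilibrium: 72 - 5p = 6p - 49 gives 121 = 11p, so p = 11 and Q = 17.
The shock moves the curves to Qd = 72 - 5p and Qs = 6p - 33.
Equate the new curves: 72 - 5p = 6p - 33, giving 105 = 11p, p = 105/11 ≈ 9.5455, Q = 267/11 ≈ 24.2727.
Δp = 9.5455 − 11 = -1.45.

-1.45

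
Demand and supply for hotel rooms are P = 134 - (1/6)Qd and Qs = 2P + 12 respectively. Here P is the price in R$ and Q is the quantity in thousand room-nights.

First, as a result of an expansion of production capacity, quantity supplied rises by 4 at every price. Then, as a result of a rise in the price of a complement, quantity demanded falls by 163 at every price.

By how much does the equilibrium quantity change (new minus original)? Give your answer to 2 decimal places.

-37.75

Original equilibrium: 804 - 6P = 2P + 12 gives 792 = 8P, so P = 99 and Q = 210.
The shock moves the curves to Qd = 641 - 6P and Qs = 2P + 16.
New equilibrium: 641 - 6P = 2P + 16 ⇒ 625 = 8P ⇒ P = 78.125, Q = 172.25.
ΔQ = 172.25 − 210 = -37.75.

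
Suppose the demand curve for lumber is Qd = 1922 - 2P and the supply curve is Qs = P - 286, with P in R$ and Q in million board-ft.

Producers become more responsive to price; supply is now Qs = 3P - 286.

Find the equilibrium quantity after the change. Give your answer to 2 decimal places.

1038.80

Initially, 1922 - 2P = P - 286, so 2208 = 3P and P = 736, Q = 450.
The new curves are Qd = 1922 - 2P (demand) and Qs = 3P - 286 (supply).
Equate the new curves: 1922 - 2P = 3P - 286, giving 2208 = 5P, P = 441.6, Q = 1038.8.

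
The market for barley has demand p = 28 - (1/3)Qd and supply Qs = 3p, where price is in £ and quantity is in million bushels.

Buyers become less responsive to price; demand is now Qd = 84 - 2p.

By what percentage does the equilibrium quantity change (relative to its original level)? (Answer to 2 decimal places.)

+20.00

Before the shock: 84 - 3p = 3p ⇒ 84 = 6p ⇒ p = 14, Q = 42.
With the change applied: demand Qd = 84 - 2p, supply Qs = 3p.
Setting them equal: 84 - 2p = 3p → 84 = 5p, so p = 16.8 and Q = 50.4.
%ΔQ = (50.4 − 42) / 42 × 100 = +20.00%.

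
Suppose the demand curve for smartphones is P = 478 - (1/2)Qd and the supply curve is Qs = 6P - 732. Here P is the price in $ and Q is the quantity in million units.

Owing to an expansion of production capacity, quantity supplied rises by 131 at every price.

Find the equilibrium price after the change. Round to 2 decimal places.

Solve the original market: 956 - 2P = 6P - 732, hence P = 211 and Q = 534.
The new curves are Qd = 956 - 2P (demand) and Qs = 6P - 601 (supply).
Equate the new curves: 956 - 2P = 6P - 601, giving 1557 = 8P, P = 194.625, Q = 566.75.

194.63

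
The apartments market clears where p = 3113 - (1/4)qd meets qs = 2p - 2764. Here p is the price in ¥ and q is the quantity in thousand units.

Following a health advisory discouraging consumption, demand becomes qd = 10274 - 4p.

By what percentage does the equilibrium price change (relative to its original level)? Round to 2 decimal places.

-14.31

Before the shock: 12452 - 4p = 2p - 2764 ⇒ 15216 = 6p ⇒ p = 2536, q = 2308.
After the shift, demand is qd = 10274 - 4p and supply is qs = 2p - 2764.
Clearing the new market: 10274 - 4p = 2p - 2764, so p = 2173 and q = 1582.
%Δp = (2173 − 2536) / 2536 × 100 = -14.31%.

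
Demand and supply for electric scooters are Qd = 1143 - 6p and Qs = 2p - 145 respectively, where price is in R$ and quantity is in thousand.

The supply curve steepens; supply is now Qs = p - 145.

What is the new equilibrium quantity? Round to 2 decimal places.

39.00

Original equilibrium: 1143 - 6p = 2p - 145 gives 1288 = 8p, so p = 161 and Q = 177.
After the shift, demand is Qd = 1143 - 6p and supply is Qs = p - 145.
Setting them equal: 1143 - 6p = p - 145 → 1288 = 7p, so p = 184 and Q = 39.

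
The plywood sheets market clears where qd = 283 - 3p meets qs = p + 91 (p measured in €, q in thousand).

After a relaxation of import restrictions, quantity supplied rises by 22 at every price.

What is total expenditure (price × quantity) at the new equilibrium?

6608.75

Original equilibrium: 283 - 3p = p + 91 gives 192 = 4p, so p = 48 and q = 139.
The new curves are qd = 283 - 3p (demand) and qs = p + 113 (supply).
Equate the new curves: 283 - 3p = p + 113, giving 170 = 4p, p = 42.5, q = 155.5.
New expenditure = 42.5 × 155.5 = 6608.75.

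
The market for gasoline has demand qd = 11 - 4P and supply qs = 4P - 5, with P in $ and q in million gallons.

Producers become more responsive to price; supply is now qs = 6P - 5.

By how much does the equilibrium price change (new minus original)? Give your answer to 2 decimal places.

Solve the original market: 11 - 4P = 4P - 5, hence P = 2 and q = 3.
With the change applied: demand qd = 11 - 4P, supply qs = 6P - 5.
Setting them equal: 11 - 4P = 6P - 5 → 16 = 10P, so P = 1.6 and q = 4.6.
ΔP = 1.6 − 2 = -0.40.

-0.40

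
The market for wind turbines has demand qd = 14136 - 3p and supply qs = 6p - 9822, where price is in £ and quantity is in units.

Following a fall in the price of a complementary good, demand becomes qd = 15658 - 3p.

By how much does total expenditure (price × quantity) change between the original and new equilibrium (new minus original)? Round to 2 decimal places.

Original equilibrium: 14136 - 3p = 6p - 9822 gives 23958 = 9p, so p = 2662 and q = 6150.
The new curves are qd = 15658 - 3p (demand) and qs = 6p - 9822 (supply).
New equilibrium: 15658 - 3p = 6p - 9822 ⇒ 25480 = 9p ⇒ p = 25480/9 ≈ 2831.1111, q = 21494/3 ≈ 7164.6667.
Expenditure moves from 2662×6150 = 16371300 to 2831.1111×7164.6667 = 20283967.4074; change = +3912667.41.

+3912667.41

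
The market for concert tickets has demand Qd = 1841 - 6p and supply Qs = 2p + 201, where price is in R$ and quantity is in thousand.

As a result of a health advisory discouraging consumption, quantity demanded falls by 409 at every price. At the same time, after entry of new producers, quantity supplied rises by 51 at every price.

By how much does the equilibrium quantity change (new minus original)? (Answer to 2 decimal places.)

Original equilibrium: 1841 - 6p = 2p + 201 gives 1640 = 8p, so p = 205 and Q = 611.
With the change applied: demand Qd = 1432 - 6p, supply Qs = 2p + 252.
New equilibrium: 1432 - 6p = 2p + 252 ⇒ 1180 = 8p ⇒ p = 147.5, Q = 547.
ΔQ = 547 − 611 = -64.00.

-64.00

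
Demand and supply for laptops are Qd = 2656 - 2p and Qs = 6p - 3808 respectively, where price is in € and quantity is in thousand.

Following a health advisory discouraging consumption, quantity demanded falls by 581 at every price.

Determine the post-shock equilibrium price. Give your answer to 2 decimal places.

Initially, 2656 - 2p = 6p - 3808, so 6464 = 8p and p = 808, Q = 1040.
After the shift, demand is Qd = 2075 - 2p and supply is Qs = 6p - 3808.
New equilibrium: 2075 - 2p = 6p - 3808 ⇒ 5883 = 8p ⇒ p = 735.375, Q = 604.25.

735.38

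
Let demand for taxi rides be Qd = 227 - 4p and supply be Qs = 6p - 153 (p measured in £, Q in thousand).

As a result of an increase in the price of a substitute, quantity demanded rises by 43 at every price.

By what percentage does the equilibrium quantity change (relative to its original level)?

Solve the original market: 227 - 4p = 6p - 153, hence p = 38 and Q = 75.
The shock moves the curves to Qd = 270 - 4p and Qs = 6p - 153.
Equate the new curves: 270 - 4p = 6p - 153, giving 423 = 10p, p = 42.3, Q = 100.8.
%ΔQ = (100.8 − 75) / 75 × 100 = +34.4%.

+34.4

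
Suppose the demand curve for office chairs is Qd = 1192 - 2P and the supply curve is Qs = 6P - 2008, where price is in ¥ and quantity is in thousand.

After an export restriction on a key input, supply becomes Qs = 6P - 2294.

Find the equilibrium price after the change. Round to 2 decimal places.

Before the shock: 1192 - 2P = 6P - 2008 ⇒ 3200 = 8P ⇒ P = 400, Q = 392.
The shock moves the curves to Qd = 1192 - 2P and Qs = 6P - 2294.
Setting them equal: 1192 - 2P = 6P - 2294 → 3486 = 8P, so P = 435.75 and Q = 320.5.

435.75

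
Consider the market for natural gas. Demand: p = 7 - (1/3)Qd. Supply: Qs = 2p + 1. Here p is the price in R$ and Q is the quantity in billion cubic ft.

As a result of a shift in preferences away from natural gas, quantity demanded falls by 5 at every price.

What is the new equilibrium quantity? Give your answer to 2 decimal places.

7.00

Original equilibrium: 21 - 3p = 2p + 1 gives 20 = 5p, so p = 4 and Q = 9.
The new curves are Qd = 16 - 3p (demand) and Qs = 2p + 1 (supply).
Equate the new curves: 16 - 3p = 2p + 1, giving 15 = 5p, p = 3, Q = 7.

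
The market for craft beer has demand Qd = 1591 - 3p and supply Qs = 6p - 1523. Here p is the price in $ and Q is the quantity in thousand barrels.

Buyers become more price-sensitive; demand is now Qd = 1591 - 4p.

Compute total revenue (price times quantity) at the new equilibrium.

107557.56

Initially, 1591 - 3p = 6p - 1523, so 3114 = 9p and p = 346, Q = 553.
The shock moves the curves to Qd = 1591 - 4p and Qs = 6p - 1523.
New equilibrium: 1591 - 4p = 6p - 1523 ⇒ 3114 = 10p ⇒ p = 311.4, Q = 345.4.
New expenditure = 311.4 × 345.4 = 107557.56.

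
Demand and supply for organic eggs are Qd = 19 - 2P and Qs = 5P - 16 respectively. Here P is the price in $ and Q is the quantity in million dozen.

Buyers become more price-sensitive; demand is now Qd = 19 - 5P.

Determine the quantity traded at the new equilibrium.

Solve the original market: 19 - 2P = 5P - 16, hence P = 5 and Q = 9.
The shock moves the curves to Qd = 19 - 5P and Qs = 5P - 16.
Setting them equal: 19 - 5P = 5P - 16 → 35 = 10P, so P = 3.5 and Q = 1.5.

1.5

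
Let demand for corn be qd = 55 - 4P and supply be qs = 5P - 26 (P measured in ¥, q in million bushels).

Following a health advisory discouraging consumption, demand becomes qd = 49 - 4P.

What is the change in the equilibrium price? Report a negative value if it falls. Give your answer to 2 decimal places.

-0.67

Solve the original market: 55 - 4P = 5P - 26, hence P = 9 and q = 19.
After the shift, demand is qd = 49 - 4P and supply is qs = 5P - 26.
New equilibrium: 49 - 4P = 5P - 26 ⇒ 75 = 9P ⇒ P = 25/3 ≈ 8.3333, q = 47/3 ≈ 15.6667.
ΔP = 8.3333 − 9 = -0.67.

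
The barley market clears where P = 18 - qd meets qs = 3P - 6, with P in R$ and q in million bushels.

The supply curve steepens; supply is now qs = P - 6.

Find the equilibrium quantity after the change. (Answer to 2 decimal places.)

6.00

Before the shock: 18 - P = 3P - 6 ⇒ 24 = 4P ⇒ P = 6, q = 12.
The shock moves the curves to qd = 18 - P and qs = P - 6.
Setting them equal: 18 - P = P - 6 → 24 = 2P, so P = 12 and q = 6.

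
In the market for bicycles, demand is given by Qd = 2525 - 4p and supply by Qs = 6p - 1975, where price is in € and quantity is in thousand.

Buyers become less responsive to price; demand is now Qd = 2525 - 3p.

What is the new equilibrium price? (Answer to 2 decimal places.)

500.00

Original equilibrium: 2525 - 4p = 6p - 1975 gives 4500 = 10p, so p = 450 and Q = 725.
The shock moves the curves to Qd = 2525 - 3p and Qs = 6p - 1975.
Equate the new curves: 2525 - 3p = 6p - 1975, giving 4500 = 9p, p = 500, Q = 1025.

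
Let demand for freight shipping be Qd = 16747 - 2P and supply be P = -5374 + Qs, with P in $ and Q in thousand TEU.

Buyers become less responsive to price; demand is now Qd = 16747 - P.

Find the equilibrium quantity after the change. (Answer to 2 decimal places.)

Solve the original market: 16747 - 2P = P + 5374, hence P = 3791 and Q = 9165.
After the shift, demand is Qd = 16747 - P and supply is Qs = P + 5374.
Clearing the new market: 16747 - P = P + 5374, so P = 5686.5 and Q = 11060.5.

11060.50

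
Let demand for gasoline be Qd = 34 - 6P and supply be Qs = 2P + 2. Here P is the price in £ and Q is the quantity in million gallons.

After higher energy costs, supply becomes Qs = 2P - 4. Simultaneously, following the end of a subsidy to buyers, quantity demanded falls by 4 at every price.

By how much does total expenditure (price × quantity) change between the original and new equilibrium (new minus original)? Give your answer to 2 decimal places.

Initially, 34 - 6P = 2P + 2, so 32 = 8P and P = 4, Q = 10.
The new curves are Qd = 30 - 6P (demand) and Qs = 2P - 4 (supply).
New equilibrium: 30 - 6P = 2P - 4 ⇒ 34 = 8P ⇒ P = 4.25, Q = 4.5.
Expenditure moves from 4×10 = 40 to 4.25×4.5 = 19.125; change = -20.88.

-20.88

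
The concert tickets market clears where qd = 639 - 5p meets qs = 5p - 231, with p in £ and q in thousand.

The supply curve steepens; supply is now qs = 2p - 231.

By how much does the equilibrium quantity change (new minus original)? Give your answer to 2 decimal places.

Original equilibrium: 639 - 5p = 5p - 231 gives 870 = 10p, so p = 87 and q = 204.
The shock moves the curves to qd = 639 - 5p and qs = 2p - 231.
New equilibrium: 639 - 5p = 2p - 231 ⇒ 870 = 7p ⇒ p = 870/7 ≈ 124.2857, q = 123/7 ≈ 17.5714.
Δq = 17.5714 − 204 = -186.43.

-186.43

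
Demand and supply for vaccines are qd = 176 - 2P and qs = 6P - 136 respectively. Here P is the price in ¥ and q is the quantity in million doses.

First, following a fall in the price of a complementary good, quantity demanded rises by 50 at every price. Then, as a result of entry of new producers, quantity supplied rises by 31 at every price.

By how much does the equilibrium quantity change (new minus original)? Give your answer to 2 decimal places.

+45.25

Before the shock: 176 - 2P = 6P - 136 ⇒ 312 = 8P ⇒ P = 39, q = 98.
The new curves are qd = 226 - 2P (demand) and qs = 6P - 105 (supply).
Setting them equal: 226 - 2P = 6P - 105 → 331 = 8P, so P = 41.375 and q = 143.25.
Δq = 143.25 − 98 = +45.25.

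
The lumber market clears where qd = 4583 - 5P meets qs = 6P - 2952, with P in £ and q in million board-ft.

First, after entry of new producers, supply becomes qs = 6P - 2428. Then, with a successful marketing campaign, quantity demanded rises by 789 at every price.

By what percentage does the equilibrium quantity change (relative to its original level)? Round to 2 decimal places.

+57.73

Before the shock: 4583 - 5P = 6P - 2952 ⇒ 7535 = 11P ⇒ P = 685, q = 1158.
After the shift, demand is qd = 5372 - 5P and supply is qs = 6P - 2428.
Clearing the new market: 5372 - 5P = 6P - 2428, so P = 7800/11 ≈ 709.0909 and q = 20092/11 ≈ 1826.5455.
%Δq = (1826.5455 − 1158) / 1158 × 100 = +57.73%.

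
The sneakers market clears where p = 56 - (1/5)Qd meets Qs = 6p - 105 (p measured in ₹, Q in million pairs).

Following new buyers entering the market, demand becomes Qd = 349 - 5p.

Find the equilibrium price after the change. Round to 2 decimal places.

41.27

Initially, 280 - 5p = 6p - 105, so 385 = 11p and p = 35, Q = 105.
With the change applied: demand Qd = 349 - 5p, supply Qs = 6p - 105.
Equate the new curves: 349 - 5p = 6p - 105, giving 454 = 11p, p = 454/11 ≈ 41.2727, Q = 1569/11 ≈ 142.6364.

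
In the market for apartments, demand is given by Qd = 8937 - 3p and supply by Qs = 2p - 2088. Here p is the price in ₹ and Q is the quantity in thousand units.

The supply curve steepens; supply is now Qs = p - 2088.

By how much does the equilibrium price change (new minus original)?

+551.25

Initially, 8937 - 3p = 2p - 2088, so 11025 = 5p and p = 2205, Q = 2322.
The shock moves the curves to Qd = 8937 - 3p and Qs = p - 2088.
Setting them equal: 8937 - 3p = p - 2088 → 11025 = 4p, so p = 2756.25 and Q = 668.25.
Δp = 2756.25 − 2205 = +551.25.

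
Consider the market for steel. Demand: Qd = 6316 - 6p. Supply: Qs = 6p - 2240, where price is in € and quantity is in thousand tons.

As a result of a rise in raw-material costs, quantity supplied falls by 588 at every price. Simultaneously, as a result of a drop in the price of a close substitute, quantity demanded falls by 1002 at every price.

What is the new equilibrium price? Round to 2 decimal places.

Solve the original market: 6316 - 6p = 6p - 2240, hence p = 713 and Q = 2038.
The shock moves the curves to Qd = 5314 - 6p and Qs = 6p - 2828.
Setting them equal: 5314 - 6p = 6p - 2828 → 8142 = 12p, so p = 678.5 and Q = 1243.

678.50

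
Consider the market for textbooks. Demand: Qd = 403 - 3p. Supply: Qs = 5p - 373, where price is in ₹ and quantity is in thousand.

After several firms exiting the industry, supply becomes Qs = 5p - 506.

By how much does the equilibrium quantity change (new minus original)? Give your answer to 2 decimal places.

Original equilibrium: 403 - 3p = 5p - 373 gives 776 = 8p, so p = 97 and Q = 112.
With the change applied: demand Qd = 403 - 3p, supply Qs = 5p - 506.
Clearing the new market: 403 - 3p = 5p - 506, so p = 113.625 and Q = 62.125.
ΔQ = 62.125 − 112 = -49.88.

-49.88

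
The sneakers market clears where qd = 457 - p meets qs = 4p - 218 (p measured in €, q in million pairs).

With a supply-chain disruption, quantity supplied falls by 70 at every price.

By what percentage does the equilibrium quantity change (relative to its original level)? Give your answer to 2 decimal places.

Solve the original market: 457 - p = 4p - 218, hence p = 135 and q = 322.
The shock moves the curves to qd = 457 - p and qs = 4p - 288.
Equate the new curves: 457 - p = 4p - 288, giving 745 = 5p, p = 149, q = 308.
%Δq = (308 − 322) / 322 × 100 = -4.35%.

-4.35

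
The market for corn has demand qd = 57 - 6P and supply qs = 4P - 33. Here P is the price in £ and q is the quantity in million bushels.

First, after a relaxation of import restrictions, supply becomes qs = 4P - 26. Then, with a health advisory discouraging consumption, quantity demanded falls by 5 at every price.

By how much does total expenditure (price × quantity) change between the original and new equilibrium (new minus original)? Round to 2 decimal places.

Solve the original market: 57 - 6P = 4P - 33, hence P = 9 and q = 3.
The shock moves the curves to qd = 52 - 6P and qs = 4P - 26.
Clearing the new market: 52 - 6P = 4P - 26, so P = 7.8 and q = 5.2.
Expenditure moves from 9×3 = 27 to 7.8×5.2 = 40.56; change = +13.56.

+13.56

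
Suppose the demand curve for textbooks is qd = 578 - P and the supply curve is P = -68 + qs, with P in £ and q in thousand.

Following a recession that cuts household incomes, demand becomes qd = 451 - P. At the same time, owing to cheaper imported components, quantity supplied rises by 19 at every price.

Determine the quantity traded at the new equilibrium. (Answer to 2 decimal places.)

269.00

Before the shock: 578 - P = P + 68 ⇒ 510 = 2P ⇒ P = 255, q = 323.
The shock moves the curves to qd = 451 - P and qs = P + 87.
Equate the new curves: 451 - P = P + 87, giving 364 = 2P, P = 182, q = 269.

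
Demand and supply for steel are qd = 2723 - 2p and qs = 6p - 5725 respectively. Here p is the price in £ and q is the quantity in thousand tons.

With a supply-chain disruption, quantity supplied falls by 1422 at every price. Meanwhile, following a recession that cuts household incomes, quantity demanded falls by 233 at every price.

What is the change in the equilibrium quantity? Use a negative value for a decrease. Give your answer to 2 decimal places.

Initially, 2723 - 2p = 6p - 5725, so 8448 = 8p and p = 1056, q = 611.
The shock moves the curves to qd = 2490 - 2p and qs = 6p - 7147.
Equate the new curves: 2490 - 2p = 6p - 7147, giving 9637 = 8p, p = 1204.625, q = 80.75.
Δq = 80.75 − 611 = -530.25.

-530.25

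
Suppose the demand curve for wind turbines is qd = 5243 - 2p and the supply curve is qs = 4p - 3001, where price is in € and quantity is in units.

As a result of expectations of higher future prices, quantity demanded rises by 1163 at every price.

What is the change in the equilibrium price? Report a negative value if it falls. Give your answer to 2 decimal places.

+193.83

Initially, 5243 - 2p = 4p - 3001, so 8244 = 6p and p = 1374, q = 2495.
The shock moves the curves to qd = 6406 - 2p and qs = 4p - 3001.
Setting them equal: 6406 - 2p = 4p - 3001 → 9407 = 6p, so p = 9407/6 ≈ 1567.8333 and q = 9811/3 ≈ 3270.3333.
Δp = 1567.8333 − 1374 = +193.83.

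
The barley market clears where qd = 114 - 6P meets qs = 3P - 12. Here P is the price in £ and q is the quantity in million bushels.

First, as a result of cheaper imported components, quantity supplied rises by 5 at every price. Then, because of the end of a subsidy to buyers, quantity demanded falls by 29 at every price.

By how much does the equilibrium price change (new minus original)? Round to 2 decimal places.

-3.78

Original equilibrium: 114 - 6P = 3P - 12 gives 126 = 9P, so P = 14 and q = 30.
With the change applied: demand qd = 85 - 6P, supply qs = 3P - 7.
New equilibrium: 85 - 6P = 3P - 7 ⇒ 92 = 9P ⇒ P = 92/9 ≈ 10.2222, q = 71/3 ≈ 23.6667.
ΔP = 10.2222 − 14 = -3.78.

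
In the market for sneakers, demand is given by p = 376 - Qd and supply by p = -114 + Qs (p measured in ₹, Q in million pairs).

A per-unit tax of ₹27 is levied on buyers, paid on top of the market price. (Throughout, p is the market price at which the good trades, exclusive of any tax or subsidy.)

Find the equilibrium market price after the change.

117.5

Before the shock: 376 - p = p + 114 ⇒ 262 = 2p ⇒ p = 131, Q = 245.
Since buyers pay the price plus the tax, the effective demand curve becomes Qd = 349 - p.
Setting them equal: 349 - p = p + 114 → 235 = 2p, so p = 117.5 and Q = 231.5.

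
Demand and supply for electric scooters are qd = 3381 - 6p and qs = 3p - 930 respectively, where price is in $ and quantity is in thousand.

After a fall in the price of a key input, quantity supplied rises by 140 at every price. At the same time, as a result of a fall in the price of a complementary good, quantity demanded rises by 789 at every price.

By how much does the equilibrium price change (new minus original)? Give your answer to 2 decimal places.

Solve the original market: 3381 - 6p = 3p - 930, hence p = 479 and q = 507.
The new curves are qd = 4170 - 6p (demand) and qs = 3p - 790 (supply).
Setting them equal: 4170 - 6p = 3p - 790 → 4960 = 9p, so p = 4960/9 ≈ 551.1111 and q = 2590/3 ≈ 863.3333.
Δp = 551.1111 − 479 = +72.11.

+72.11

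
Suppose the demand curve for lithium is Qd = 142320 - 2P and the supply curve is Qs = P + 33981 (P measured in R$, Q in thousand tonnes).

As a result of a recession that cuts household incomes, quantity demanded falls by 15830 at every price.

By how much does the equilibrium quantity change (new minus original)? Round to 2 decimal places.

-5276.67

Solve the original market: 142320 - 2P = P + 33981, hence P = 36113 and Q = 70094.
The shock moves the curves to Qd = 126490 - 2P and Qs = P + 33981.
Clearing the new market: 126490 - 2P = P + 33981, so P = 92509/3 ≈ 30836.3333 and Q = 194452/3 ≈ 64817.3333.
ΔQ = 64817.3333 − 70094 = -5276.67.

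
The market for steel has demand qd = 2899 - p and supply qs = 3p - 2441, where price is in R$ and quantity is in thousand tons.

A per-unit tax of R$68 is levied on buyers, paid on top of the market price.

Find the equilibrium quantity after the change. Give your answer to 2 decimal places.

1513.00

Initially, 2899 - p = 3p - 2441, so 5340 = 4p and p = 1335, q = 1564.
Since buyers pay the price plus the tax, the effective demand curve becomes qd = 2831 - p.
Setting them equal: 2831 - p = 3p - 2441 → 5272 = 4p, so p = 1318 and q = 1513.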